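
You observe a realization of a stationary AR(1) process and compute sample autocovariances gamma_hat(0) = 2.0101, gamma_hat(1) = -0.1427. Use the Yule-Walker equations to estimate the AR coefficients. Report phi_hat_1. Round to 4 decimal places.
\hat\phi_{1} = -0.0710

The Yule-Walker equations for an AR(p) process read, in matrix form,
  Gamma_p phi = r_p,   with   (Gamma_p)_{ij} = gamma(|i - j|),
                       (r_p)_i = gamma(i),   i,j = 1..p.
Substitute the sample gammas (Toeplitz matrix and right-hand side of size 1):
  Gamma_p = [[2.0101]]
  r_p     = [-0.1427]
With p = 1 this is the single equation gamma(0) phi_1 = gamma(1):
  phi_hat_1 = gamma(1) / gamma(0) = -0.1427 / 2.0101 = -0.0710.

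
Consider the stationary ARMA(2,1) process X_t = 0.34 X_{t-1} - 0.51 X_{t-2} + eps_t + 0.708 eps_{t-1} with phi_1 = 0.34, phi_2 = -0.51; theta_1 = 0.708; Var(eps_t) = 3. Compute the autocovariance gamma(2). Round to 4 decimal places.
\gamma(2) = -2.8913

Multiply the model equation by X_{t-k} and take expectations. With theta_0 = psi_0 = 1 and psi_j the MA(infinity) weights, this gives
  gamma(k) - sum_i phi_i gamma(k-i) = c_k,
  c_k = sigma^2 * sum_{j=k..q} theta_j psi_{j-k}   (c_k = 0 for k > q),
using gamma(-m) = gamma(m).
psi-weights needed (psi_j = theta_j + sum_i phi_i psi_{j-i}):
  psi_1 = theta_1 + phi_1 = 0.708 + (0.34) = 1.048
Right-hand sides:
  c_0 = sigma^2 (1 + theta_1 psi_1) = 3 * (1 + (0.708)(1.048)) = 3 * 1.741984 = 5.225952
  c_1 = sigma^2 theta_1 = 3 * (0.708) = 2.124
  c_2 = 0
Equations for k = 0, 1, 2 (AR order 2, c_2 = 0):
  (E0) gamma(0) = phi_1 gamma(1) + phi_2 gamma(2) + c_0
  (E1) gamma(1) = phi_1 gamma(0) + phi_2 gamma(1) + c_1
  (E2) gamma(2) = phi_1 gamma(1) + phi_2 gamma(0)
From (E1): gamma(1) = A gamma(0) + B with
  A = phi_1 / (1 - phi_2) = 0.34 / 1.51 = 0.225166,   B = c_1 / (1 - phi_2) = 2.124 / 1.51 = 1.406623.
Insert (E2) into (E0): gamma(0) (1 - phi_2^2) = phi_1 (1 + phi_2) gamma(1) + c_0.
  phi_1 (1 + phi_2) = (0.34)(0.49) = 0.1666,   1 - phi_2^2 = 0.7399.
Replace gamma(1) by A gamma(0) + B and collect gamma(0):
  gamma(0) [0.7399 - (0.1666)(0.225166)] = (0.1666)(1.406623) + 5.225952
  gamma(0) * 0.702387 = 5.460295
  gamma(0) = 5.460295 / 0.702387 = 7.773908.
  gamma(1) = A gamma(0) + B = (0.225166)(7.773908) + (1.406623) = 3.157039.
  gamma(2) = phi_1 gamma(1) + phi_2 gamma(0) = (0.34)(3.157039) + (-0.51)(7.773908) = -2.8913.
Therefore gamma(2) = -2.8913 (to 4 decimal places).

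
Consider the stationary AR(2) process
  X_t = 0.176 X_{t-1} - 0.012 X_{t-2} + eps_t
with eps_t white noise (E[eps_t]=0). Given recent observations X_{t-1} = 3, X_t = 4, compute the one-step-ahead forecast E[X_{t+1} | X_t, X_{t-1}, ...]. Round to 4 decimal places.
E[X_{t+1} \mid \mathcal F_t] = 0.6680

For an AR(p) model X_t = c + sum_i phi_i X_{t-i} + eps_t, the
one-step-ahead conditional mean is
  E[X_{t+1} | X_t, ...] = c + sum_i phi_i X_{t+1-i}.
Substitute known values:
  E[X_{t+1} | ...] = (0.176) * (4) + (-0.012) * (3)
                   = 0.6680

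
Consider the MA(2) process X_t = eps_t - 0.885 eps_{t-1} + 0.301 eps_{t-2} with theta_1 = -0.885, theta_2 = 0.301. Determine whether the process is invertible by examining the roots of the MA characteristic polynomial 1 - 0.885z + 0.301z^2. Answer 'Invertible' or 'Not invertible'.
\text{Invertible}

The MA(q) characteristic polynomial is P(z) = 1 - 0.885z + 0.301z^2.
Invertibility requires all roots to lie outside the unit circle, i.e. |z| > 1 for every root.
Set 1 + (-0.885) z + (0.301) z^2 = 0, i.e. a z^2 + b z + c = 0 with a = 0.301, b = -0.885, c = 1.
Discriminant D = b^2 - 4ac = (-0.885)^2 - 4*(0.301)*1 = 0.783225 - (1.204) = -0.420775.
D < 0, so the roots are the complex-conjugate pair z = (-b +/- i sqrt(-D)) / (2a) = 1.4701 +/- 1.0775i.
For a conjugate pair |z|^2 = z * conj(z) = (product of roots) = c/a = 1/(0.301) = 3.322259, so |z| = sqrt(3.322259) = 1.8227 for both roots.
Moduli of all roots: 1.8227, 1.8227.
All moduli strictly greater than 1? Yes.
Verdict: Invertible.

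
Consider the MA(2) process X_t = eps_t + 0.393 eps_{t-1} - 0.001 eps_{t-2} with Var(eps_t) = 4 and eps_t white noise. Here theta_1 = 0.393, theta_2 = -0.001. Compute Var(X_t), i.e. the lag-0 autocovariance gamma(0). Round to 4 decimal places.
\gamma(0) = 4.6178

For an MA(q) process X_t = eps_t + sum_i theta_i eps_{t-i} with
Var(eps_t) = sigma^2, the variance is
  gamma(0) = sigma^2 * (1 + sum_i theta_i^2).
  sum_i theta_i^2 = (0.393)^2 + (-0.001)^2 = 0.154449 + 0.000001 = 0.15445.
  gamma(0) = 4 * (1 + 0.15445) = 4 * 1.15445 = 4.6178.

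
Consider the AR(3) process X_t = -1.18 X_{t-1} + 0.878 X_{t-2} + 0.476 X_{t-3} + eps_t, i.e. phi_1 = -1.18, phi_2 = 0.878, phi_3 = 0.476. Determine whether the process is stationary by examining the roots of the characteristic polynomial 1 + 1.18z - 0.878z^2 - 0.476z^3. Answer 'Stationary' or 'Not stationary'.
\text{Not stationary}

The AR(p) characteristic polynomial is P(z) = 1 + 1.18z - 0.878z^2 - 0.476z^3.
Stationarity requires all roots to lie outside the unit circle, i.e. |z| > 1 for every root.
Degree 3: look for a simple real root z0 first, then factor out (1 - z/z0) and solve the remaining quadratic.
Testing z0 = -2.5: P(-2.5) = 1 + (1.18)(-2.5) + (-0.878)(-2.5)^2 + (-0.476)(-2.5)^3
  = 1 + (-2.95) + (-5.4875) + (7.4375) = 0.  So z_0 = -2.5 is a root, |z_0| = 2.5.
Divide out the factor (1 + 0.4 z) = (1 - z/z0) (since 1/z0 = -0.4):
  P(z) = (1 + 0.4 z)(1 + (0.78) z + (-1.19) z^2)
  [check: z-coef 0.78 - (-0.4) = 1.18; z^2-coef -1.19 - (-0.4)(0.78) = -0.878; z^3-coef -(-0.4)(-1.19) = -0.476.]
Remaining roots from the quadratic factor 1 + (0.78) z + (-1.19) z^2:
  Set 1 + (0.78) z + (-1.19) z^2 = 0, i.e. a z^2 + b z + c = 0 with a = -1.19, b = 0.78, c = 1.
  Discriminant D = b^2 - 4ac = (0.78)^2 - 4*(-1.19)*1 = 0.6084 - (-4.76) = 5.3684.
  D >= 0, so the roots are real: z = (-b +/- sqrt(D)) / (2a) = (-0.78 +/- 2.316981) / (-2.38).
    z_1 = (-0.78 + 2.316981) / (-2.38) = -0.6458,   |z_1| = 0.6458.
    z_2 = (-0.78 - 2.316981) / (-2.38) = 1.3013,   |z_2| = 1.3013.
Moduli of all roots: 2.5000, 0.6458, 1.3013.
All moduli strictly greater than 1? No.
Verdict: Not stationary.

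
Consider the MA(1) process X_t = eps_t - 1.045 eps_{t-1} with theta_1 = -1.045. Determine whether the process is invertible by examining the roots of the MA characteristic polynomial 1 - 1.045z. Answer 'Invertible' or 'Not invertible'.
\text{Not invertible}

The MA(q) characteristic polynomial is P(z) = 1 - 1.045z.
Invertibility requires all roots to lie outside the unit circle, i.e. |z| > 1 for every root.
This is linear in z: 1 + (-1.045) z = 0  =>  z = -1/(-1.045) = 0.956938,  |z| = 0.956938.
Moduli of all roots: 0.9569.
All moduli strictly greater than 1? No.
Verdict: Not invertible.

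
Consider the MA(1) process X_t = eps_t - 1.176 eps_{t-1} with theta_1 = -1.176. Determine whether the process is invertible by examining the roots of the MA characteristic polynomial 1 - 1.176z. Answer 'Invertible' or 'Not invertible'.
\text{Not invertible}

The MA(q) characteristic polynomial is P(z) = 1 - 1.176z.
Invertibility requires all roots to lie outside the unit circle, i.e. |z| > 1 for every root.
This is linear in z: 1 + (-1.176) z = 0  =>  z = -1/(-1.176) = 0.85034,  |z| = 0.85034.
Moduli of all roots: 0.8503.
All moduli strictly greater than 1? No.
Verdict: Not invertible.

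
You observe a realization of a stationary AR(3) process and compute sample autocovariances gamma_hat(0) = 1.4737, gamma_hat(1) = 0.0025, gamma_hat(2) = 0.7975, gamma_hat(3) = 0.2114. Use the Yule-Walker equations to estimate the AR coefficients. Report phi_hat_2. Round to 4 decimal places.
\hat\phi_{2} = 0.5410

The Yule-Walker equations for an AR(p) process read, in matrix form,
  Gamma_p phi = r_p,   with   (Gamma_p)_{ij} = gamma(|i - j|),
                       (r_p)_i = gamma(i),   i,j = 1..p.
Substitute the sample gammas (Toeplitz matrix and right-hand side of size 3):
  Gamma_p = [[1.4737, 0.0025, 0.7975], [0.0025, 1.4737, 0.0025], [0.7975, 0.0025, 1.4737]]
  r_p     = [0.0025, 0.7975, 0.2114]
Written out (R1..R3):
  (R1) 1.4737 phi_1 + 0.0025 phi_2 + 0.7975 phi_3 = 0.0025
  (R2) 0.0025 phi_1 + 1.4737 phi_2 + 0.0025 phi_3 = 0.7975
  (R3) 0.7975 phi_1 + 0.0025 phi_2 + 1.4737 phi_3 = 0.2114
Gaussian elimination:
  R2 <- R2 - (0.0025/1.4737) R1 = R2 - (0.001696) R1:  1.473696 phi_2 + 0.001147 phi_3 = 0.797496
  R3 <- R3 - (0.7975/1.4737) R1 = R3 - (0.541155) R1:  0.001147 phi_2 + 1.042129 phi_3 = 0.210047
  R3 <- R3 - (0.001147/1.473696) R2 = R3 - (0.000778) R2:  1.042128 phi_3 = 0.209426
Back-substitution:
  phi_hat_3 = 0.209426 / 1.042128 = 0.20096
  phi_hat_2 = (0.797496 - (0.001147)(0.20096)) / 1.473696 = 0.540997
  phi_hat_1 = (0.0025 - (0.0025)(0.540997) - (0.7975)(0.20096)) / 1.4737 = -0.107972
So phi_hat = [-0.1080, 0.5410, 0.2010].
Therefore phi_hat_2 = 0.5410.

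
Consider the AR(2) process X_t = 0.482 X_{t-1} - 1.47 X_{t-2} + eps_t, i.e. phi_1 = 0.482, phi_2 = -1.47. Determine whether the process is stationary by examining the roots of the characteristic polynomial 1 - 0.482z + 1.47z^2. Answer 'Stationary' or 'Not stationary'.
\text{Not stationary}

The AR(p) characteristic polynomial is P(z) = 1 - 0.482z + 1.47z^2.
Stationarity requires all roots to lie outside the unit circle, i.e. |z| > 1 for every root.
Set 1 + (-0.482) z + (1.47) z^2 = 0, i.e. a z^2 + b z + c = 0 with a = 1.47, b = -0.482, c = 1.
Discriminant D = b^2 - 4ac = (-0.482)^2 - 4*(1.47)*1 = 0.232324 - (5.88) = -5.647676.
D < 0, so the roots are the complex-conjugate pair z = (-b +/- i sqrt(-D)) / (2a) = 0.1639 +/- 0.8083i.
For a conjugate pair |z|^2 = z * conj(z) = (product of roots) = c/a = 1/(1.47) = 0.680272, so |z| = sqrt(0.680272) = 0.8248 for both roots.
Moduli of all roots: 0.8248, 0.8248.
All moduli strictly greater than 1? No.
Verdict: Not stationary.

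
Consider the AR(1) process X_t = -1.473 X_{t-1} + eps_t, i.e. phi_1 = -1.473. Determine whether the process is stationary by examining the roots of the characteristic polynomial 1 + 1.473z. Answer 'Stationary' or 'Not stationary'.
\text{Not stationary}

The AR(p) characteristic polynomial is P(z) = 1 + 1.473z.
Stationarity requires all roots to lie outside the unit circle, i.e. |z| > 1 for every root.
This is linear in z: 1 + (1.473) z = 0  =>  z = -1/(1.473) = -0.678887,  |z| = 0.678887.
Moduli of all roots: 0.6789.
All moduli strictly greater than 1? No.
Verdict: Not stationary.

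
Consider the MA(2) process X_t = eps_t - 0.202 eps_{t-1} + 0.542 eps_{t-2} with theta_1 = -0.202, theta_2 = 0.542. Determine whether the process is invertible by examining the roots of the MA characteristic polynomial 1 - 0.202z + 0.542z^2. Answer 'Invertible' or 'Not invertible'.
\text{Invertible}

The MA(q) characteristic polynomial is P(z) = 1 - 0.202z + 0.542z^2.
Invertibility requires all roots to lie outside the unit circle, i.e. |z| > 1 for every root.
Set 1 + (-0.202) z + (0.542) z^2 = 0, i.e. a z^2 + b z + c = 0 with a = 0.542, b = -0.202, c = 1.
Discriminant D = b^2 - 4ac = (-0.202)^2 - 4*(0.542)*1 = 0.040804 - (2.168) = -2.127196.
D < 0, so the roots are the complex-conjugate pair z = (-b +/- i sqrt(-D)) / (2a) = 0.1863 +/- 1.3455i.
For a conjugate pair |z|^2 = z * conj(z) = (product of roots) = c/a = 1/(0.542) = 1.845018, so |z| = sqrt(1.845018) = 1.3583 for both roots.
Moduli of all roots: 1.3583, 1.3583.
All moduli strictly greater than 1? Yes.
Verdict: Invertible.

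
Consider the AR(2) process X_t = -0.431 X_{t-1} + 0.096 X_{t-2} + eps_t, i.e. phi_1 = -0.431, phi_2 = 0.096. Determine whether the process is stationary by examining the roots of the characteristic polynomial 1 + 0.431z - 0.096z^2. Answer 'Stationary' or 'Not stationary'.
\text{Stationary}

The AR(p) characteristic polynomial is P(z) = 1 + 0.431z - 0.096z^2.
Stationarity requires all roots to lie outside the unit circle, i.e. |z| > 1 for every root.
Set 1 + (0.431) z + (-0.096) z^2 = 0, i.e. a z^2 + b z + c = 0 with a = -0.096, b = 0.431, c = 1.
Discriminant D = b^2 - 4ac = (0.431)^2 - 4*(-0.096)*1 = 0.185761 - (-0.384) = 0.569761.
D >= 0, so the roots are real: z = (-b +/- sqrt(D)) / (2a) = (-0.431 +/- 0.754825) / (-0.192).
  z_1 = (-0.431 + 0.754825) / (-0.192) = -1.6866,   |z_1| = 1.6866.
  z_2 = (-0.431 - 0.754825) / (-0.192) = 6.1762,   |z_2| = 6.1762.
Moduli of all roots: 1.6866, 6.1762.
All moduli strictly greater than 1? Yes.
Verdict: Stationary.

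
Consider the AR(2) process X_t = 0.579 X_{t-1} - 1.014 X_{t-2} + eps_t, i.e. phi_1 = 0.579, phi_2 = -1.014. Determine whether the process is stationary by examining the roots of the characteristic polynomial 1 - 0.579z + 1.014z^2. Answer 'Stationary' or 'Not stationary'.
\text{Not stationary}

The AR(p) characteristic polynomial is P(z) = 1 - 0.579z + 1.014z^2.
Stationarity requires all roots to lie outside the unit circle, i.e. |z| > 1 for every root.
Set 1 + (-0.579) z + (1.014) z^2 = 0, i.e. a z^2 + b z + c = 0 with a = 1.014, b = -0.579, c = 1.
Discriminant D = b^2 - 4ac = (-0.579)^2 - 4*(1.014)*1 = 0.335241 - (4.056) = -3.720759.
D < 0, so the roots are the complex-conjugate pair z = (-b +/- i sqrt(-D)) / (2a) = 0.2855 +/- 0.9511i.
For a conjugate pair |z|^2 = z * conj(z) = (product of roots) = c/a = 1/(1.014) = 0.986193, so |z| = sqrt(0.986193) = 0.9931 for both roots.
Moduli of all roots: 0.9931, 0.9931.
All moduli strictly greater than 1? No.
Verdict: Not stationary.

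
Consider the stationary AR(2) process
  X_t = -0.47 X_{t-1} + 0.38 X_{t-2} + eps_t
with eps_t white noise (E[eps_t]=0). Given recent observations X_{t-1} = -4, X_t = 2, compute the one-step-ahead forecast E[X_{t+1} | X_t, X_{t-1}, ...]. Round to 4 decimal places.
E[X_{t+1} \mid \mathcal F_t] = -2.4600

For an AR(p) model X_t = c + sum_i phi_i X_{t-i} + eps_t, the
one-step-ahead conditional mean is
  E[X_{t+1} | X_t, ...] = c + sum_i phi_i X_{t+1-i}.
Substitute known values:
  E[X_{t+1} | ...] = (-0.47) * (2) + (0.38) * (-4)
                   = -2.4600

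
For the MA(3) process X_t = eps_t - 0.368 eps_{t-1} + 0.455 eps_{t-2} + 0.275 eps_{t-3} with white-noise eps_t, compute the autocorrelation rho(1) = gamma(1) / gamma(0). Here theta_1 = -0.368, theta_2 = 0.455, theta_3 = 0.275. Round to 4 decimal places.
\rho(1) = -0.2893

For an MA(q) process with theta_0 = 1, the autocovariance is
  gamma(k) = sigma^2 * sum_{i=0..q-k} theta_i * theta_{i+k},
and rho(k) = gamma(k) / gamma(0). Sigma^2 cancels.
  numerator   = (1)*(-0.368) + (-0.368)*(0.455) + (0.455)*(0.275) = -0.410315.
  denominator = (1)^2 + (-0.368)^2 + (0.455)^2 + (0.275)^2 = 1.418074.
  rho(1) = -0.410315 / 1.418074 = -0.2893.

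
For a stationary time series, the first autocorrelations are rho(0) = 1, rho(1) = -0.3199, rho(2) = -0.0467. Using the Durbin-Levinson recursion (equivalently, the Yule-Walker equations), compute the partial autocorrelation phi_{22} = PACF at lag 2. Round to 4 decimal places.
\phi_{22} = -0.1660

The PACF at lag k is phi_{kk}, the last component of the solution
to the Yule-Walker system G_k phi = r_k where
  (G_k)_{ij} = rho(|i - j|), (r_k)_i = rho(i), i,j = 1..k.
Equivalently, Durbin-Levinson gives phi_{kk} iteratively:
  phi_{11} = rho(1)
  phi_{kk} = [rho(k) - sum_{j=1..k-1} phi_{k-1,j} rho(k-j)]
            / [1 - sum_{j=1..k-1} phi_{k-1,j} rho(j)],
  phi_{k,j} = phi_{k-1,j} - phi_{kk} phi_{k-1,k-j},  j = 1..k-1.
Step k = 1:
  phi_11 = rho(1) = -0.3199.
Step k = 2:
  phi_22 = [rho(2) - phi_11 rho(1)] / [1 - phi_11 rho(1)] = [-0.0467 - (-0.3199)(-0.3199)] / [1 - (-0.3199)(-0.3199)]
         = -0.14903601 / 0.89766399 = -0.166.
Therefore phi_{22} = -0.1660.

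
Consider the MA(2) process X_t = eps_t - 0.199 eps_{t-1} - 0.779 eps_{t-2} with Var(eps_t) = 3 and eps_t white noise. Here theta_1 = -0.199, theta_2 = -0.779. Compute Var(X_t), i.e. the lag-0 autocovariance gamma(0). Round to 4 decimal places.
\gamma(0) = 4.9393

For an MA(q) process X_t = eps_t + sum_i theta_i eps_{t-i} with
Var(eps_t) = sigma^2, the variance is
  gamma(0) = sigma^2 * (1 + sum_i theta_i^2).
  sum_i theta_i^2 = (-0.199)^2 + (-0.779)^2 = 0.039601 + 0.606841 = 0.646442.
  gamma(0) = 3 * (1 + 0.646442) = 3 * 1.646442 = 4.939326, which rounds to 4.9393.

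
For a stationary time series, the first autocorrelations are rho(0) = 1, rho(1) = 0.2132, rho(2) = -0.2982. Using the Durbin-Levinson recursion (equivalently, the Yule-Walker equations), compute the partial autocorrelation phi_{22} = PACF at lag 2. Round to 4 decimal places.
\phi_{22} = -0.3600

The PACF at lag k is phi_{kk}, the last component of the solution
to the Yule-Walker system G_k phi = r_k where
  (G_k)_{ij} = rho(|i - j|), (r_k)_i = rho(i), i,j = 1..k.
Equivalently, Durbin-Levinson gives phi_{kk} iteratively:
  phi_{11} = rho(1)
  phi_{kk} = [rho(k) - sum_{j=1..k-1} phi_{k-1,j} rho(k-j)]
            / [1 - sum_{j=1..k-1} phi_{k-1,j} rho(j)],
  phi_{k,j} = phi_{k-1,j} - phi_{kk} phi_{k-1,k-j},  j = 1..k-1.
Step k = 1:
  phi_11 = rho(1) = 0.2132.
Step k = 2:
  phi_22 = [rho(2) - phi_11 rho(1)] / [1 - phi_11 rho(1)] = [-0.2982 - (0.2132)(0.2132)] / [1 - (0.2132)(0.2132)]
         = -0.34365424 / 0.95454576 = -0.36.
Therefore phi_{22} = -0.3600.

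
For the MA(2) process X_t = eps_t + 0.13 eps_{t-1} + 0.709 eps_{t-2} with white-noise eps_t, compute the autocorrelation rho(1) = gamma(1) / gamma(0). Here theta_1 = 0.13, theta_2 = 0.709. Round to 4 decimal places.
\rho(1) = 0.1462

For an MA(q) process with theta_0 = 1, the autocovariance is
  gamma(k) = sigma^2 * sum_{i=0..q-k} theta_i * theta_{i+k},
and rho(k) = gamma(k) / gamma(0). Sigma^2 cancels.
  numerator   = (1)*(0.13) + (0.13)*(0.709) = 0.22217.
  denominator = (1)^2 + (0.13)^2 + (0.709)^2 = 1.519581.
  rho(1) = 0.22217 / 1.519581 = 0.1462.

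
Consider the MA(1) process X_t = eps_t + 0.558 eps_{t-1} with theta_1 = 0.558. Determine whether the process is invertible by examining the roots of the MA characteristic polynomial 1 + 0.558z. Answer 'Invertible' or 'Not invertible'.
\text{Invertible}

The MA(q) characteristic polynomial is P(z) = 1 + 0.558z.
Invertibility requires all roots to lie outside the unit circle, i.e. |z| > 1 for every root.
This is linear in z: 1 + (0.558) z = 0  =>  z = -1/(0.558) = -1.792115,  |z| = 1.792115.
Moduli of all roots: 1.7921.
All moduli strictly greater than 1? Yes.
Verdict: Invertible.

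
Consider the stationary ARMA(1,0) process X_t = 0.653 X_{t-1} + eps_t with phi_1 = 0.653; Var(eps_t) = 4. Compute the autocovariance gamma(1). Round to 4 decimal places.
\gamma(1) = 4.5538

Multiply the model equation by X_{t-k} and take expectations. With theta_0 = psi_0 = 1 and psi_j the MA(infinity) weights, this gives
  gamma(k) - sum_i phi_i gamma(k-i) = c_k,
  c_k = sigma^2 * sum_{j=k..q} theta_j psi_{j-k}   (c_k = 0 for k > q),
using gamma(-m) = gamma(m).
Pure AR (q = 0): c_0 = sigma^2 = 4, c_k = 0 for k >= 1.
Equations for k = 0 and k = 1 (AR order 1):
  gamma(0) = phi_1 gamma(1) + c_0
  gamma(1) = phi_1 gamma(0) + c_1
Substituting the second into the first: gamma(0) (1 - phi_1^2) = c_0 + phi_1 c_1, so
  gamma(0) = c_0 / (1 - phi_1^2) = 4 / (1 - (0.653)^2) = 4 / 0.573591 = 6.97361.
  gamma(1) = phi_1 gamma(0) = (0.653)(6.97361) = 4.553767.
Therefore gamma(1) = 4.5538 (to 4 decimal places).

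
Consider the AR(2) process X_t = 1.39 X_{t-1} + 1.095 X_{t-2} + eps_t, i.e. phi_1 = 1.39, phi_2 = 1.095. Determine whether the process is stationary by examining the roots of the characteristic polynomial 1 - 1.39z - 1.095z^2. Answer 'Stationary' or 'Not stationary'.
\text{Not stationary}

The AR(p) characteristic polynomial is P(z) = 1 - 1.39z - 1.095z^2.
Stationarity requires all roots to lie outside the unit circle, i.e. |z| > 1 for every root.
Set 1 + (-1.39) z + (-1.095) z^2 = 0, i.e. a z^2 + b z + c = 0 with a = -1.095, b = -1.39, c = 1.
Discriminant D = b^2 - 4ac = (-1.39)^2 - 4*(-1.095)*1 = 1.9321 - (-4.38) = 6.3121.
D >= 0, so the roots are real: z = (-b +/- sqrt(D)) / (2a) = (1.39 +/- 2.512389) / (-2.19).
  z_1 = (1.39 + 2.512389) / (-2.19) = -1.7819,   |z_1| = 1.7819.
  z_2 = (1.39 - 2.512389) / (-2.19) = 0.5125,   |z_2| = 0.5125.
Moduli of all roots: 1.7819, 0.5125.
All moduli strictly greater than 1? No.
Verdict: Not stationary.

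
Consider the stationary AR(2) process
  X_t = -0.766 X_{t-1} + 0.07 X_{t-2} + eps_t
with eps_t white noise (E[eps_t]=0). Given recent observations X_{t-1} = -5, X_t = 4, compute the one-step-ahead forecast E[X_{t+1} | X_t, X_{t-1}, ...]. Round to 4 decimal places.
E[X_{t+1} \mid \mathcal F_t] = -3.4140

For an AR(p) model X_t = c + sum_i phi_i X_{t-i} + eps_t, the
one-step-ahead conditional mean is
  E[X_{t+1} | X_t, ...] = c + sum_i phi_i X_{t+1-i}.
Substitute known values:
  E[X_{t+1} | ...] = (-0.766) * (4) + (0.07) * (-5)
                   = -3.4140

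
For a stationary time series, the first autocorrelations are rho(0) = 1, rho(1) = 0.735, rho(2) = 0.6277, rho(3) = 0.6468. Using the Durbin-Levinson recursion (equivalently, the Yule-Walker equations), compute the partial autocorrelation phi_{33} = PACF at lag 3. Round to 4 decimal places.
\phi_{33} = 0.3010

The PACF at lag k is phi_{kk}, the last component of the solution
to the Yule-Walker system G_k phi = r_k where
  (G_k)_{ij} = rho(|i - j|), (r_k)_i = rho(i), i,j = 1..k.
Equivalently, Durbin-Levinson gives phi_{kk} iteratively:
  phi_{11} = rho(1)
  phi_{kk} = [rho(k) - sum_{j=1..k-1} phi_{k-1,j} rho(k-j)]
            / [1 - sum_{j=1..k-1} phi_{k-1,j} rho(j)],
  phi_{k,j} = phi_{k-1,j} - phi_{kk} phi_{k-1,k-j},  j = 1..k-1.
Step k = 1:
  phi_11 = rho(1) = 0.735.
Step k = 2:
  phi_22 = [rho(2) - phi_11 rho(1)] / [1 - phi_11 rho(1)] = [0.6277 - (0.735)(0.735)] / [1 - (0.735)(0.735)]
         = 0.087475 / 0.459775 = 0.190256.
  Update: phi_21 = phi_11 - phi_22 phi_11 = 0.735 - (0.190256)(0.735) = 0.595162.
Step k = 3:
  phi_33 = [rho(3) - phi_21 rho(2) - phi_22 rho(1)] / [1 - phi_21 rho(1) - phi_22 rho(2)]
    numerator   = 0.6468 - (0.595162)(0.6277) - (0.190256)(0.735) = 0.13337872
    denominator = 1 - (0.595162)(0.735) - (0.190256)(0.6277) = 0.44313235
  phi_33 = 0.13337872 / 0.44313235 = 0.301.
Therefore phi_{33} = 0.3010.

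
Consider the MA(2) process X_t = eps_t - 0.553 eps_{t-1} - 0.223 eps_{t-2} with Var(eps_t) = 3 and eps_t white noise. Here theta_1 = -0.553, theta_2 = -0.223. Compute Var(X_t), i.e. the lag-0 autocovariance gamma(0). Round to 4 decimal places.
\gamma(0) = 4.0666

For an MA(q) process X_t = eps_t + sum_i theta_i eps_{t-i} with
Var(eps_t) = sigma^2, the variance is
  gamma(0) = sigma^2 * (1 + sum_i theta_i^2).
  sum_i theta_i^2 = (-0.553)^2 + (-0.223)^2 = 0.305809 + 0.049729 = 0.355538.
  gamma(0) = 3 * (1 + 0.355538) = 3 * 1.355538 = 4.066614, which rounds to 4.0666.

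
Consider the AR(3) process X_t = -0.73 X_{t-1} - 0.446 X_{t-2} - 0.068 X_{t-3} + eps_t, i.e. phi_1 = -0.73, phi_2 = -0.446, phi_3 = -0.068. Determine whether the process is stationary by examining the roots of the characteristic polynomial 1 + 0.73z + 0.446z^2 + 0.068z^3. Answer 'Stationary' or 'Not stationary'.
\text{Stationary}

The AR(p) characteristic polynomial is P(z) = 1 + 0.73z + 0.446z^2 + 0.068z^3.
Stationarity requires all roots to lie outside the unit circle, i.e. |z| > 1 for every root.
Degree 3: look for a simple real root z0 first, then factor out (1 - z/z0) and solve the remaining quadratic.
Testing z0 = -5: P(-5) = 1 + (0.73)(-5) + (0.446)(-5)^2 + (0.068)(-5)^3
  = 1 + (-3.65) + (11.15) + (-8.5) = 0.  So z_0 = -5 is a root, |z_0| = 5.
Divide out the factor (1 + 0.2 z) = (1 - z/z0) (since 1/z0 = -0.2):
  P(z) = (1 + 0.2 z)(1 + (0.53) z + (0.34) z^2)
  [check: z-coef 0.53 - (-0.2) = 0.73; z^2-coef 0.34 - (-0.2)(0.53) = 0.446; z^3-coef -(-0.2)(0.34) = 0.068.]
Remaining roots from the quadratic factor 1 + (0.53) z + (0.34) z^2:
  Set 1 + (0.53) z + (0.34) z^2 = 0, i.e. a z^2 + b z + c = 0 with a = 0.34, b = 0.53, c = 1.
  Discriminant D = b^2 - 4ac = (0.53)^2 - 4*(0.34)*1 = 0.2809 - (1.36) = -1.0791.
  D < 0, so the roots are the complex-conjugate pair z = (-b +/- i sqrt(-D)) / (2a) = -0.7794 +/- 1.5276i.
  For a conjugate pair |z|^2 = z * conj(z) = (product of roots) = c/a = 1/(0.34) = 2.941176, so |z| = sqrt(2.941176) = 1.715 for both roots.
Moduli of all roots: 5.0000, 1.7150, 1.7150.
All moduli strictly greater than 1? Yes.
Verdict: Stationary.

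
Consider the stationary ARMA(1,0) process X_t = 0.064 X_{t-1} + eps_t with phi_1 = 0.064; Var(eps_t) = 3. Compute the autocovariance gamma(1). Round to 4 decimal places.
\gamma(1) = 0.1928

Multiply the model equation by X_{t-k} and take expectations. With theta_0 = psi_0 = 1 and psi_j the MA(infinity) weights, this gives
  gamma(k) - sum_i phi_i gamma(k-i) = c_k,
  c_k = sigma^2 * sum_{j=k..q} theta_j psi_{j-k}   (c_k = 0 for k > q),
using gamma(-m) = gamma(m).
Pure AR (q = 0): c_0 = sigma^2 = 3, c_k = 0 for k >= 1.
Equations for k = 0 and k = 1 (AR order 1):
  gamma(0) = phi_1 gamma(1) + c_0
  gamma(1) = phi_1 gamma(0) + c_1
Substituting the second into the first: gamma(0) (1 - phi_1^2) = c_0 + phi_1 c_1, so
  gamma(0) = c_0 / (1 - phi_1^2) = 3 / (1 - (0.064)^2) = 3 / 0.995904 = 3.012339.
  gamma(1) = phi_1 gamma(0) = (0.064)(3.012339) = 0.19279.
Therefore gamma(1) = 0.1928 (to 4 decimal places).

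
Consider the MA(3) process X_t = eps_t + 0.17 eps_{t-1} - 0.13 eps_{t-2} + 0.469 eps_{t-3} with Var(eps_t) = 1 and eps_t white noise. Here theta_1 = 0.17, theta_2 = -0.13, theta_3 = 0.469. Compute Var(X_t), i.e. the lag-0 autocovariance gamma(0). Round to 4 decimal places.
\gamma(0) = 1.2658

For an MA(q) process X_t = eps_t + sum_i theta_i eps_{t-i} with
Var(eps_t) = sigma^2, the variance is
  gamma(0) = sigma^2 * (1 + sum_i theta_i^2).
  sum_i theta_i^2 = (0.17)^2 + (-0.13)^2 + (0.469)^2 = 0.0289 + 0.0169 + 0.219961 = 0.265761.
  gamma(0) = 1 * (1 + 0.265761) = 1 * 1.265761 = 1.265761, which rounds to 1.2658.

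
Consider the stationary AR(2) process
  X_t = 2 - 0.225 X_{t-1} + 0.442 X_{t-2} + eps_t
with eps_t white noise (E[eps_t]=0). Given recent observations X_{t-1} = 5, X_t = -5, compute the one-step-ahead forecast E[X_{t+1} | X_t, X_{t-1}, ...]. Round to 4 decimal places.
E[X_{t+1} \mid \mathcal F_t] = 5.3350

For an AR(p) model X_t = c + sum_i phi_i X_{t-i} + eps_t, the
one-step-ahead conditional mean is
  E[X_{t+1} | X_t, ...] = c + sum_i phi_i X_{t+1-i}.
Substitute known values:
  E[X_{t+1} | ...] = 2 + (-0.225) * (-5) + (0.442) * (5)
                   = 5.3350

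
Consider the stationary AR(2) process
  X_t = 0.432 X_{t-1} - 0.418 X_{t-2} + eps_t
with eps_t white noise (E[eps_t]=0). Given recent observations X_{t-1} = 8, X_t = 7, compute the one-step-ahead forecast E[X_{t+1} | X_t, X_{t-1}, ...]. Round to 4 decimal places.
E[X_{t+1} \mid \mathcal F_t] = -0.3200

For an AR(p) model X_t = c + sum_i phi_i X_{t-i} + eps_t, the
one-step-ahead conditional mean is
  E[X_{t+1} | X_t, ...] = c + sum_i phi_i X_{t+1-i}.
Substitute known values:
  E[X_{t+1} | ...] = (0.432) * (7) + (-0.418) * (8)
                   = -0.3200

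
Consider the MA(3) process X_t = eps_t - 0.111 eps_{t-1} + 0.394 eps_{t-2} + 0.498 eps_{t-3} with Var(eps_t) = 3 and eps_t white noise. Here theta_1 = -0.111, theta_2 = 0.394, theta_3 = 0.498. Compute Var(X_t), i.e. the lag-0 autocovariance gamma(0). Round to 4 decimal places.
\gamma(0) = 4.2467

For an MA(q) process X_t = eps_t + sum_i theta_i eps_{t-i} with
Var(eps_t) = sigma^2, the variance is
  gamma(0) = sigma^2 * (1 + sum_i theta_i^2).
  sum_i theta_i^2 = (-0.111)^2 + (0.394)^2 + (0.498)^2 = 0.012321 + 0.155236 + 0.248004 = 0.415561.
  gamma(0) = 3 * (1 + 0.415561) = 3 * 1.415561 = 4.246683, which rounds to 4.2467.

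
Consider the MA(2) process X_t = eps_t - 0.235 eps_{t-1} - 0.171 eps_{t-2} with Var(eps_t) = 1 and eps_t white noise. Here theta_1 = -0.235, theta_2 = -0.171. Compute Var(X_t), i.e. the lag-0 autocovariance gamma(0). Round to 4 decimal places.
\gamma(0) = 1.0845

For an MA(q) process X_t = eps_t + sum_i theta_i eps_{t-i} with
Var(eps_t) = sigma^2, the variance is
  gamma(0) = sigma^2 * (1 + sum_i theta_i^2).
  sum_i theta_i^2 = (-0.235)^2 + (-0.171)^2 = 0.055225 + 0.029241 = 0.084466.
  gamma(0) = 1 * (1 + 0.084466) = 1 * 1.084466 = 1.084466, which rounds to 1.0845.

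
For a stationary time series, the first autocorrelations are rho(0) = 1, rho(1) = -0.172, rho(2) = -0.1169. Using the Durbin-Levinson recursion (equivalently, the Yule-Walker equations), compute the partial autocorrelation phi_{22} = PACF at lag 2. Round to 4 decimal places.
\phi_{22} = -0.1509

The PACF at lag k is phi_{kk}, the last component of the solution
to the Yule-Walker system G_k phi = r_k where
  (G_k)_{ij} = rho(|i - j|), (r_k)_i = rho(i), i,j = 1..k.
Equivalently, Durbin-Levinson gives phi_{kk} iteratively:
  phi_{11} = rho(1)
  phi_{kk} = [rho(k) - sum_{j=1..k-1} phi_{k-1,j} rho(k-j)]
            / [1 - sum_{j=1..k-1} phi_{k-1,j} rho(j)],
  phi_{k,j} = phi_{k-1,j} - phi_{kk} phi_{k-1,k-j},  j = 1..k-1.
Step k = 1:
  phi_11 = rho(1) = -0.172.
Step k = 2:
  phi_22 = [rho(2) - phi_11 rho(1)] / [1 - phi_11 rho(1)] = [-0.1169 - (-0.172)(-0.172)] / [1 - (-0.172)(-0.172)]
         = -0.146484 / 0.970416 = -0.1509.
Therefore phi_{22} = -0.1509.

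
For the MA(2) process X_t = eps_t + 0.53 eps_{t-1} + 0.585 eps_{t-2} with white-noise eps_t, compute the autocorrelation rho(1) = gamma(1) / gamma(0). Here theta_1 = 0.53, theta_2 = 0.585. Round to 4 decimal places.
\rho(1) = 0.5176

For an MA(q) process with theta_0 = 1, the autocovariance is
  gamma(k) = sigma^2 * sum_{i=0..q-k} theta_i * theta_{i+k},
and rho(k) = gamma(k) / gamma(0). Sigma^2 cancels.
  numerator   = (1)*(0.53) + (0.53)*(0.585) = 0.84005.
  denominator = (1)^2 + (0.53)^2 + (0.585)^2 = 1.623125.
  rho(1) = 0.84005 / 1.623125 = 0.5176.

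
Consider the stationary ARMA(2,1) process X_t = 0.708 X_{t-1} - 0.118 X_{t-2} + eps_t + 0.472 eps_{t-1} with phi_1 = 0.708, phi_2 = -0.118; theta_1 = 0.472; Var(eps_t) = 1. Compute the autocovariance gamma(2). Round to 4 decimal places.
\gamma(2) = 1.3172

Multiply the model equation by X_{t-k} and take expectations. With theta_0 = psi_0 = 1 and psi_j the MA(infinity) weights, this gives
  gamma(k) - sum_i phi_i gamma(k-i) = c_k,
  c_k = sigma^2 * sum_{j=k..q} theta_j psi_{j-k}   (c_k = 0 for k > q),
using gamma(-m) = gamma(m).
psi-weights needed (psi_j = theta_j + sum_i phi_i psi_{j-i}):
  psi_1 = theta_1 + phi_1 = 0.472 + (0.708) = 1.18
Right-hand sides:
  c_0 = sigma^2 (1 + theta_1 psi_1) = 1 * (1 + (0.472)(1.18)) = 1 * 1.55696 = 1.55696
  c_1 = sigma^2 theta_1 = 1 * (0.472) = 0.472
  c_2 = 0
Equations for k = 0, 1, 2 (AR order 2, c_2 = 0):
  (E0) gamma(0) = phi_1 gamma(1) + phi_2 gamma(2) + c_0
  (E1) gamma(1) = phi_1 gamma(0) + phi_2 gamma(1) + c_1
  (E2) gamma(2) = phi_1 gamma(1) + phi_2 gamma(0)
From (E1): gamma(1) = A gamma(0) + B with
  A = phi_1 / (1 - phi_2) = 0.708 / 1.118 = 0.633274,   B = c_1 / (1 - phi_2) = 0.472 / 1.118 = 0.422182.
Insert (E2) into (E0): gamma(0) (1 - phi_2^2) = phi_1 (1 + phi_2) gamma(1) + c_0.
  phi_1 (1 + phi_2) = (0.708)(0.882) = 0.624456,   1 - phi_2^2 = 0.986076.
Replace gamma(1) by A gamma(0) + B and collect gamma(0):
  gamma(0) [0.986076 - (0.624456)(0.633274)] = (0.624456)(0.422182) + 1.55696
  gamma(0) * 0.590624 = 1.820594
  gamma(0) = 1.820594 / 0.590624 = 3.082491.
  gamma(1) = A gamma(0) + B = (0.633274)(3.082491) + (0.422182) = 2.374243.
  gamma(2) = phi_1 gamma(1) + phi_2 gamma(0) = (0.708)(2.374243) + (-0.118)(3.082491) = 1.31723.
Therefore gamma(2) = 1.3172 (to 4 decimal places).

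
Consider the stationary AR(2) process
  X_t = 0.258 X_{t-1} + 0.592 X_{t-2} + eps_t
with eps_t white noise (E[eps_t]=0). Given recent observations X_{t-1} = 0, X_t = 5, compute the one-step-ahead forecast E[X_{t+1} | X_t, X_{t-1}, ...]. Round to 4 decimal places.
E[X_{t+1} \mid \mathcal F_t] = 1.2900

For an AR(p) model X_t = c + sum_i phi_i X_{t-i} + eps_t, the
one-step-ahead conditional mean is
  E[X_{t+1} | X_t, ...] = c + sum_i phi_i X_{t+1-i}.
Substitute known values:
  E[X_{t+1} | ...] = (0.258) * (5) + (0.592) * (0)
                   = 1.2900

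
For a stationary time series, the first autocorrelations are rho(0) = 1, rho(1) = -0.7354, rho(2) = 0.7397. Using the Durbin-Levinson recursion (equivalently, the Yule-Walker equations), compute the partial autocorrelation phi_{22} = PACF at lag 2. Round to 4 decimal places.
\phi_{22} = 0.4331

The PACF at lag k is phi_{kk}, the last component of the solution
to the Yule-Walker system G_k phi = r_k where
  (G_k)_{ij} = rho(|i - j|), (r_k)_i = rho(i), i,j = 1..k.
Equivalently, Durbin-Levinson gives phi_{kk} iteratively:
  phi_{11} = rho(1)
  phi_{kk} = [rho(k) - sum_{j=1..k-1} phi_{k-1,j} rho(k-j)]
            / [1 - sum_{j=1..k-1} phi_{k-1,j} rho(j)],
  phi_{k,j} = phi_{k-1,j} - phi_{kk} phi_{k-1,k-j},  j = 1..k-1.
Step k = 1:
  phi_11 = rho(1) = -0.7354.
Step k = 2:
  phi_22 = [rho(2) - phi_11 rho(1)] / [1 - phi_11 rho(1)] = [0.7397 - (-0.7354)(-0.7354)] / [1 - (-0.7354)(-0.7354)]
         = 0.19888684 / 0.45918684 = 0.4331.
Therefore phi_{22} = 0.4331.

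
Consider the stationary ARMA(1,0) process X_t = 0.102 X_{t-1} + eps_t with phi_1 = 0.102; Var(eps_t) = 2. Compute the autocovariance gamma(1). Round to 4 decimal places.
\gamma(1) = 0.2061

Multiply the model equation by X_{t-k} and take expectations. With theta_0 = psi_0 = 1 and psi_j the MA(infinity) weights, this gives
  gamma(k) - sum_i phi_i gamma(k-i) = c_k,
  c_k = sigma^2 * sum_{j=k..q} theta_j psi_{j-k}   (c_k = 0 for k > q),
using gamma(-m) = gamma(m).
Pure AR (q = 0): c_0 = sigma^2 = 2, c_k = 0 for k >= 1.
Equations for k = 0 and k = 1 (AR order 1):
  gamma(0) = phi_1 gamma(1) + c_0
  gamma(1) = phi_1 gamma(0) + c_1
Substituting the second into the first: gamma(0) (1 - phi_1^2) = c_0 + phi_1 c_1, so
  gamma(0) = c_0 / (1 - phi_1^2) = 2 / (1 - (0.102)^2) = 2 / 0.989596 = 2.021027.
  gamma(1) = phi_1 gamma(0) = (0.102)(2.021027) = 0.206145.
Therefore gamma(1) = 0.2061 (to 4 decimal places).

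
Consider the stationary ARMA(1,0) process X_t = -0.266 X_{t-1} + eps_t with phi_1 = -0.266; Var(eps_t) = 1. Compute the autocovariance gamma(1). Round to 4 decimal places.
\gamma(1) = -0.2863

Multiply the model equation by X_{t-k} and take expectations. With theta_0 = psi_0 = 1 and psi_j the MA(infinity) weights, this gives
  gamma(k) - sum_i phi_i gamma(k-i) = c_k,
  c_k = sigma^2 * sum_{j=k..q} theta_j psi_{j-k}   (c_k = 0 for k > q),
using gamma(-m) = gamma(m).
Pure AR (q = 0): c_0 = sigma^2 = 1, c_k = 0 for k >= 1.
Equations for k = 0 and k = 1 (AR order 1):
  gamma(0) = phi_1 gamma(1) + c_0
  gamma(1) = phi_1 gamma(0) + c_1
Substituting the second into the first: gamma(0) (1 - phi_1^2) = c_0 + phi_1 c_1, so
  gamma(0) = c_0 / (1 - phi_1^2) = 1 / (1 - (-0.266)^2) = 1 / 0.929244 = 1.076144.
  gamma(1) = phi_1 gamma(0) = (-0.266)(1.076144) = -0.286254.
Therefore gamma(1) = -0.2863 (to 4 decimal places).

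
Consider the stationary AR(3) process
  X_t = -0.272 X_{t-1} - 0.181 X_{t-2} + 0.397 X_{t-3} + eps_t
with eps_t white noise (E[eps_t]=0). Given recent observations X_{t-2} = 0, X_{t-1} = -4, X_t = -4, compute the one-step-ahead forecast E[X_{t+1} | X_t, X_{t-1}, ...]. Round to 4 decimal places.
E[X_{t+1} \mid \mathcal F_t] = 1.8120

For an AR(p) model X_t = c + sum_i phi_i X_{t-i} + eps_t, the
one-step-ahead conditional mean is
  E[X_{t+1} | X_t, ...] = c + sum_i phi_i X_{t+1-i}.
Substitute known values:
  E[X_{t+1} | ...] = (-0.272) * (-4) + (-0.181) * (-4) + (0.397) * (0)
                   = 1.8120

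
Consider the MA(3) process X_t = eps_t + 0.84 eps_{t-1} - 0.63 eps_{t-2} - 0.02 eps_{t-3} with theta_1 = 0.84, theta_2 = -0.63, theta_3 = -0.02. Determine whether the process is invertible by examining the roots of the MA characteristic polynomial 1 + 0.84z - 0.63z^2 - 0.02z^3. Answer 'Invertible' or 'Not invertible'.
\text{Not invertible}

The MA(q) characteristic polynomial is P(z) = 1 + 0.84z - 0.63z^2 - 0.02z^3.
Invertibility requires all roots to lie outside the unit circle, i.e. |z| > 1 for every root.
Degree 3: look for a simple real root z0 first, then factor out (1 - z/z0) and solve the remaining quadratic.
Testing z0 = 2: P(2) = 1 + (0.84)(2) + (-0.63)(2)^2 + (-0.02)(2)^3
  = 1 + (1.68) + (-2.52) + (-0.16) = 0.  So z_0 = 2 is a root, |z_0| = 2.
Divide out the factor (1 - 0.5 z) = (1 - z/z0) (since 1/z0 = 0.5):
  P(z) = (1 - 0.5 z)(1 + (1.34) z + (0.04) z^2)
  [check: z-coef 1.34 - (0.5) = 0.84; z^2-coef 0.04 - (0.5)(1.34) = -0.63; z^3-coef -(0.5)(0.04) = -0.02.]
Remaining roots from the quadratic factor 1 + (1.34) z + (0.04) z^2:
  Set 1 + (1.34) z + (0.04) z^2 = 0, i.e. a z^2 + b z + c = 0 with a = 0.04, b = 1.34, c = 1.
  Discriminant D = b^2 - 4ac = (1.34)^2 - 4*(0.04)*1 = 1.7956 - (0.16) = 1.6356.
  D >= 0, so the roots are real: z = (-b +/- sqrt(D)) / (2a) = (-1.34 +/- 1.278906) / (0.08).
    z_1 = (-1.34 + 1.278906) / (0.08) = -0.7637,   |z_1| = 0.7637.
    z_2 = (-1.34 - 1.278906) / (0.08) = -32.7363,   |z_2| = 32.7363.
Moduli of all roots: 2.0000, 0.7637, 32.7363.
All moduli strictly greater than 1? No.
Verdict: Not invertible.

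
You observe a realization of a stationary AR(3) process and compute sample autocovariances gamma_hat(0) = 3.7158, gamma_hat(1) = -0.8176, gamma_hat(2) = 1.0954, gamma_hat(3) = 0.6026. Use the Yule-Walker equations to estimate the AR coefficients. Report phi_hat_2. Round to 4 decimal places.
\hat\phi_{2} = 0.3080

The Yule-Walker equations for an AR(p) process read, in matrix form,
  Gamma_p phi = r_p,   with   (Gamma_p)_{ij} = gamma(|i - j|),
                       (r_p)_i = gamma(i),   i,j = 1..p.
Substitute the sample gammas (Toeplitz matrix and right-hand side of size 3):
  Gamma_p = [[3.7158, -0.8176, 1.0954], [-0.8176, 3.7158, -0.8176], [1.0954, -0.8176, 3.7158]]
  r_p     = [-0.8176, 1.0954, 0.6026]
Written out (R1..R3):
  (R1) 3.7158 phi_1 - 0.8176 phi_2 + 1.0954 phi_3 = -0.8176
  (R2) -0.8176 phi_1 + 3.7158 phi_2 - 0.8176 phi_3 = 1.0954
  (R3) 1.0954 phi_1 - 0.8176 phi_2 + 3.7158 phi_3 = 0.6026
Gaussian elimination:
  R2 <- R2 - (-0.8176/3.7158) R1 = R2 - (-0.220033) R1:  3.535901 phi_2 - 0.576575 phi_3 = 0.915501
  R3 <- R3 - (1.0954/3.7158) R1 = R3 - (0.294795) R1:  -0.576575 phi_2 + 3.392881 phi_3 = 0.843625
  R3 <- R3 - (-0.576575/3.535901) R2 = R3 - (-0.163063) R2:  3.298863 phi_3 = 0.992909
Back-substitution:
  phi_hat_3 = 0.992909 / 3.298863 = 0.300985
  phi_hat_2 = (0.915501 - (-0.576575)(0.300985)) / 3.535901 = 0.307995
  phi_hat_1 = (-0.8176 - (-0.8176)(0.307995) - (1.0954)(0.300985)) / 3.7158 = -0.240993
So phi_hat = [-0.2410, 0.3080, 0.3010].
Therefore phi_hat_2 = 0.3080.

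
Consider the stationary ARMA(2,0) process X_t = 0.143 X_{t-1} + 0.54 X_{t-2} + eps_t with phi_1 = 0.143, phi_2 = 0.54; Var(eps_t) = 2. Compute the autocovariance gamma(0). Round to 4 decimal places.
\gamma(0) = 3.1253

Multiply the model equation by X_{t-k} and take expectations. With theta_0 = psi_0 = 1 and psi_j the MA(infinity) weights, this gives
  gamma(k) - sum_i phi_i gamma(k-i) = c_k,
  c_k = sigma^2 * sum_{j=k..q} theta_j psi_{j-k}   (c_k = 0 for k > q),
using gamma(-m) = gamma(m).
Pure AR (q = 0): c_0 = sigma^2 = 2, c_k = 0 for k >= 1.
Equations for k = 0, 1, 2 (AR order 2, c_2 = 0):
  (E0) gamma(0) = phi_1 gamma(1) + phi_2 gamma(2) + c_0
  (E1) gamma(1) = phi_1 gamma(0) + phi_2 gamma(1) + c_1
  (E2) gamma(2) = phi_1 gamma(1) + phi_2 gamma(0)
From (E1): gamma(1) = A gamma(0) + B with
  A = phi_1 / (1 - phi_2) = 0.143 / 0.46 = 0.31087,   B = c_1 / (1 - phi_2) = 0 / 0.46 = 0.
Insert (E2) into (E0): gamma(0) (1 - phi_2^2) = phi_1 (1 + phi_2) gamma(1) + c_0.
  phi_1 (1 + phi_2) = (0.143)(1.54) = 0.22022,   1 - phi_2^2 = 0.7084.
Replace gamma(1) by A gamma(0) + B and collect gamma(0):
  gamma(0) [0.7084 - (0.22022)(0.31087)] = c_0 = 2
  gamma(0) * 0.63994 = 2
  gamma(0) = 2 / 0.63994 = 3.125292.
Therefore gamma(0) = 3.1253 (to 4 decimal places).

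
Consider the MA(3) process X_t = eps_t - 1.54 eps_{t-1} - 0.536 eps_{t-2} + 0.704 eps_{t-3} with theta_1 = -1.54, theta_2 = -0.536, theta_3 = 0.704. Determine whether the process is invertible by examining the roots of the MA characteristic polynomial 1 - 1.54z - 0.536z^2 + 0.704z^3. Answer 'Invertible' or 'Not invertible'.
\text{Not invertible}

The MA(q) characteristic polynomial is P(z) = 1 - 1.54z - 0.536z^2 + 0.704z^3.
Invertibility requires all roots to lie outside the unit circle, i.e. |z| > 1 for every root.
Degree 3: look for a simple real root z0 first, then factor out (1 - z/z0) and solve the remaining quadratic.
Testing z0 = 0.625: P(0.625) = 1 + (-1.54)(0.625) + (-0.536)(0.625)^2 + (0.704)(0.625)^3
  = 1 + (-0.9625) + (-0.209375) + (0.171875) = 0.  So z_0 = 0.625 is a root, |z_0| = 0.625.
Divide out the factor (1 - 1.6 z) = (1 - z/z0) (since 1/z0 = 1.6):
  P(z) = (1 - 1.6 z)(1 + (0.06) z + (-0.44) z^2)
  [check: z-coef 0.06 - (1.6) = -1.54; z^2-coef -0.44 - (1.6)(0.06) = -0.536; z^3-coef -(1.6)(-0.44) = 0.704.]
Remaining roots from the quadratic factor 1 + (0.06) z + (-0.44) z^2:
  Set 1 + (0.06) z + (-0.44) z^2 = 0, i.e. a z^2 + b z + c = 0 with a = -0.44, b = 0.06, c = 1.
  Discriminant D = b^2 - 4ac = (0.06)^2 - 4*(-0.44)*1 = 0.0036 - (-1.76) = 1.7636.
  D >= 0, so the roots are real: z = (-b +/- sqrt(D)) / (2a) = (-0.06 +/- 1.328006) / (-0.88).
    z_1 = (-0.06 + 1.328006) / (-0.88) = -1.4409,   |z_1| = 1.4409.
    z_2 = (-0.06 - 1.328006) / (-0.88) = 1.5773,   |z_2| = 1.5773.
Moduli of all roots: 0.6250, 1.4409, 1.5773.
All moduli strictly greater than 1? No.
Verdict: Not invertible.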